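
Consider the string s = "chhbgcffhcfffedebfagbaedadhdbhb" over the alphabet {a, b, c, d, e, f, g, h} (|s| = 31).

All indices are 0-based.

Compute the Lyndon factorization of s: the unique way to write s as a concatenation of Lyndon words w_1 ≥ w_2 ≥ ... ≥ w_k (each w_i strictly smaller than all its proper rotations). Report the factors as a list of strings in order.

emit factor 1: 'chh' (i=0, period=3)
emit factor 2: 'bgcffhcfffede' (i=3, period=13)
emit factor 3: 'bf' (i=16, period=2)
emit factor 4: 'agb' (i=18, period=3)
emit factor 5: 'aed' (i=21, period=3)
emit factor 6: 'adhdbhb' (i=24, period=7)

["chh", "bgcffhcfffede", "bf", "agb", "aed", "adhdbhb"]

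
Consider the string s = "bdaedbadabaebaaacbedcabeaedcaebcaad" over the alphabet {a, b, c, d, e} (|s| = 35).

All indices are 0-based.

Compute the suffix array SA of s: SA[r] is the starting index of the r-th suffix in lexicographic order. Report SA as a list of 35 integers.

rank→(start, suffix):
  0 → (13, 'aaacbedcabeaedcaebcaad')
  1 → (14, 'aacbedcabeaedcaebcaad')
  2 → (32, 'aad')
  3 → (8, 'abaebaaacbedcabeaedcaebcaad')
  4 → (21, 'abeaedcaebcaad')
  5 → (15, 'acbedcabeaedcaebcaad')
  6 → (33, 'ad')
  7 → (6, 'adabaebaaacbedcabeaedcaebcaad')
  8 → (10, 'aebaaacbedcabeaedcaebcaad')
  9 → (28, 'aebcaad')
  10 → (2, 'aedbadabaebaaacbedcabeaedcaebcaad')
  11 → (24, 'aedcaebcaad')
  12 → (12, 'baaacbedcabeaedcaebcaad')
  13 → (5, 'badabaebaaacbedcabeaedcaebcaad')
  14 → (9, 'baebaaacbedcabeaedcaebcaad')
  15 → (30, 'bcaad')
  16 → (0, 'bdaedbadabaebaaacbedcabeaedcaebcaad')
  17 → (22, 'beaedcaebcaad')
  18 → (17, 'bedcabeaedcaebcaad')
  19 → (31, 'caad')
  20 → (20, 'cabeaedcaebcaad')
  21 → (27, 'caebcaad')
  22 → (16, 'cbedcabeaedcaebcaad')
  23 → (34, 'd')
  24 → (7, 'dabaebaaacbedcabeaedcaebcaad')
  25 → (1, 'daedbadabaebaaacbedcabeaedcaebcaad')
  26 → (4, 'dbadabaebaaacbedcabeaedcaebcaad')
  27 → (19, 'dcabeaedcaebcaad')
  28 → (26, 'dcaebcaad')
  29 → (23, 'eaedcaebcaad')
  30 → (11, 'ebaaacbedcabeaedcaebcaad')
  31 → (29, 'ebcaad')
  32 → (3, 'edbadabaebaaacbedcabeaedcaebcaad')
  33 → (18, 'edcabeaedcaebcaad')
  34 → (25, 'edcaebcaad')

[13, 14, 32, 8, 21, 15, 33, 6, 10, 28, 2, 24, 12, 5, 9, 30, 0, 22, 17, 31, 20, 27, 16, 34, 7, 1, 4, 19, 26, 23, 11, 29, 3, 18, 25]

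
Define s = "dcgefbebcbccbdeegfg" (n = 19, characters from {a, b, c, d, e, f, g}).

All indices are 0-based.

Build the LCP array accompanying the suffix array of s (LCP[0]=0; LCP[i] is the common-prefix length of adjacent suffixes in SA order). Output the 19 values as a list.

rank→(start, suffix):
  0 → (7, 'bcbccbdeegfg')
  1 → (9, 'bccbdeegfg')
  2 → (12, 'bdeegfg')
  3 → (5, 'bebcbccbdeegfg')
  4 → (8, 'cbccbdeegfg')
  5 → (11, 'cbdeegfg')
  6 → (10, 'ccbdeegfg')
  7 → (1, 'cgefbebcbccbdeegfg')
  8 → (0, 'dcgefbebcbccbdeegfg')
  9 → (13, 'deegfg')
  10 → (6, 'ebcbccbdeegfg')
  11 → (14, 'eegfg')
  12 → (3, 'efbebcbccbdeegfg')
  13 → (15, 'egfg')
  14 → (4, 'fbebcbccbdeegfg')
  15 → (17, 'fg')
  16 → (18, 'g')
  17 → (2, 'gefbebcbccbdeegfg')
  18 → (16, 'gfg')

SA = [7, 9, 12, 5, 8, 11, 10, 1, 0, 13, 6, 14, 3, 15, 4, 17, 18, 2, 16]
[i] adj suffixes → lcp
  [1] 7/9 → 2 ('bc')
  [2] 9/12 → 1 ('b')
  [3] 12/5 → 1 ('b')
  [4] 5/8 → 0 ('')
  [5] 8/11 → 2 ('cb')
  [6] 11/10 → 1 ('c')
  [7] 10/1 → 1 ('c')
  [8] 1/0 → 0 ('')
  [9] 0/13 → 1 ('d')
  [10] 13/6 → 0 ('')
  [11] 6/14 → 1 ('e')
  [12] 14/3 → 1 ('e')
  [13] 3/15 → 1 ('e')
  [14] 15/4 → 0 ('')
  [15] 4/17 → 1 ('f')
  [16] 17/18 → 0 ('')
  [17] 18/2 → 1 ('g')
  [18] 2/16 → 1 ('g')

[0, 2, 1, 1, 0, 2, 1, 1, 0, 1, 0, 1, 1, 1, 0, 1, 0, 1, 1]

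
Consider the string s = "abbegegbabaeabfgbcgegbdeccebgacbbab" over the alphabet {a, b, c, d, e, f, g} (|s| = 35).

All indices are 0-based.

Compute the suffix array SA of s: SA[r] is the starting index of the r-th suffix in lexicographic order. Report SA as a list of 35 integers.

[33, 8, 0, 12, 29, 10, 34, 32, 7, 9, 31, 1, 16, 21, 2, 13, 27, 30, 24, 25, 17, 22, 11, 26, 23, 5, 19, 3, 14, 28, 6, 15, 20, 4, 18]

rank→(start, suffix):
  0 → (33, 'ab')
  1 → (8, 'abaeabfgbcgegbdeccebgacbbab')
  2 → (0, 'abbegegbabaeabfgbcgegbdeccebgacbbab')
  3 → (12, 'abfgbcgegbdeccebgacbbab')
  4 → (29, 'acbbab')
  5 → (10, 'aeabfgbcgegbdeccebgacbbab')
  6 → (34, 'b')
  7 → (32, 'bab')
  8 → (7, 'babaeabfgbcgegbdeccebgacbbab')
  9 → (9, 'baeabfgbcgegbdeccebgacbbab')
  10 → (31, 'bbab')
  11 → (1, 'bbegegbabaeabfgbcgegbdeccebgacbbab')
  12 → (16, 'bcgegbdeccebgacbbab')
  13 → (21, 'bdeccebgacbbab')
  14 → (2, 'begegbabaeabfgbcgegbdeccebgacbbab')
  15 → (13, 'bfgbcgegbdeccebgacbbab')
  16 → (27, 'bgacbbab')
  17 → (30, 'cbbab')
  18 → (24, 'ccebgacbbab')
  19 → (25, 'cebgacbbab')
  20 → (17, 'cgegbdeccebgacbbab')
  21 → (22, 'deccebgacbbab')
  22 → (11, 'eabfgbcgegbdeccebgacbbab')
  23 → (26, 'ebgacbbab')
  24 → (23, 'eccebgacbbab')
  25 → (5, 'egbabaeabfgbcgegbdeccebgacbbab')
  26 → (19, 'egbdeccebgacbbab')
  27 → (3, 'egegbabaeabfgbcgegbdeccebgacbbab')
  28 → (14, 'fgbcgegbdeccebgacbbab')
  29 → (28, 'gacbbab')
  30 → (6, 'gbabaeabfgbcgegbdeccebgacbbab')
  31 → (15, 'gbcgegbdeccebgacbbab')
  32 → (20, 'gbdeccebgacbbab')
  33 → (4, 'gegbabaeabfgbcgegbdeccebgacbbab')
  34 → (18, 'gegbdeccebgacbbab')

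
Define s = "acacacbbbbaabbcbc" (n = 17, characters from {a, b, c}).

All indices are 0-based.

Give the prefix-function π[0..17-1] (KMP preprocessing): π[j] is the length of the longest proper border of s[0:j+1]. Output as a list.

[0, 0, 1, 2, 3, 4, 0, 0, 0, 0, 1, 1, 0, 0, 0, 0, 0]

π[0] = 0
j=1 s[j]='c': π[1]=0 (border '')
j=2 s[j]='a': π[2]=1 (border 'a')
j=3 s[j]='c': π[3]=2 (border 'ac')
j=4 s[j]='a': π[4]=3 (border 'aca')
j=5 s[j]='c': π[5]=4 (border 'acac')
j=6 s[j]='b': k: 4→2→0; π[6]=0 (border '')
j=7 s[j]='b': π[7]=0 (border '')
j=8 s[j]='b': π[8]=0 (border '')
j=9 s[j]='b': π[9]=0 (border '')
j=10 s[j]='a': π[10]=1 (border 'a')
j=11 s[j]='a': k: 1→0; π[11]=1 (border 'a')
j=12 s[j]='b': k: 1→0; π[12]=0 (border '')
j=13 s[j]='b': π[13]=0 (border '')
j=14 s[j]='c': π[14]=0 (border '')
j=15 s[j]='b': π[15]=0 (border '')
j=16 s[j]='c': π[16]=0 (border '')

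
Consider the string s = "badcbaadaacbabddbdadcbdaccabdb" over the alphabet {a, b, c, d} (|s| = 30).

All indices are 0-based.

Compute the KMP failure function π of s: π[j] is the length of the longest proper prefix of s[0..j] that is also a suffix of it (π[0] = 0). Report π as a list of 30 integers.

[0, 0, 0, 0, 1, 2, 0, 0, 0, 0, 0, 1, 2, 1, 0, 0, 1, 0, 0, 0, 0, 1, 0, 0, 0, 0, 0, 1, 0, 1]

π[0] = 0
j=1 s[j]='a': π[1]=0 (border '')
j=2 s[j]='d': π[2]=0 (border '')
j=3 s[j]='c': π[3]=0 (border '')
j=4 s[j]='b': π[4]=1 (border 'b')
j=5 s[j]='a': π[5]=2 (border 'ba')
j=6 s[j]='a': k: 2→0; π[6]=0 (border '')
j=7 s[j]='d': π[7]=0 (border '')
j=8 s[j]='a': π[8]=0 (border '')
j=9 s[j]='a': π[9]=0 (border '')
j=10 s[j]='c': π[10]=0 (border '')
j=11 s[j]='b': π[11]=1 (border 'b')
j=12 s[j]='a': π[12]=2 (border 'ba')
j=13 s[j]='b': k: 2→0; π[13]=1 (border 'b')
j=14 s[j]='d': k: 1→0; π[14]=0 (border '')
j=15 s[j]='d': π[15]=0 (border '')
j=16 s[j]='b': π[16]=1 (border 'b')
j=17 s[j]='d': k: 1→0; π[17]=0 (border '')
j=18 s[j]='a': π[18]=0 (border '')
j=19 s[j]='d': π[19]=0 (border '')
j=20 s[j]='c': π[20]=0 (border '')
j=21 s[j]='b': π[21]=1 (border 'b')
j=22 s[j]='d': k: 1→0; π[22]=0 (border '')
j=23 s[j]='a': π[23]=0 (border '')
j=24 s[j]='c': π[24]=0 (border '')
j=25 s[j]='c': π[25]=0 (border '')
j=26 s[j]='a': π[26]=0 (border '')
j=27 s[j]='b': π[27]=1 (border 'b')
j=28 s[j]='d': k: 1→0; π[28]=0 (border '')
j=29 s[j]='b': π[29]=1 (border 'b')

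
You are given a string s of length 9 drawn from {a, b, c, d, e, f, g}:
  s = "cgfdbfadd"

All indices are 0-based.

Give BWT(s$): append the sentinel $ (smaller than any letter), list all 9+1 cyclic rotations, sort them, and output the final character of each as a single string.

rank  rotation    last
    0  $cgfdbfadd  d
    1  add$cgfdbf  f
    2  bfadd$cgfd  d
    3  cgfdbfadd$  $
    4  d$cgfdbfad  d
    5  dbfadd$cgf  f
    6  dd$cgfdbfa  a
    7  fadd$cgfdb  b
    8  fdbfadd$cg  g
    9  gfdbfadd$c  c

dfd$dfabgc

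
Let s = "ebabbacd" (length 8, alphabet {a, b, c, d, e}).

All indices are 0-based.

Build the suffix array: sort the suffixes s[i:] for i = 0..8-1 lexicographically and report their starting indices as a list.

[2, 5, 1, 4, 3, 6, 7, 0]

sorted suffixes:
  #0 SA[0]=2  'abbacd'
  #1 SA[1]=5  'acd'
  #2 SA[2]=1  'babbacd'
  #3 SA[3]=4  'bacd'
  #4 SA[4]=3  'bbacd'
  #5 SA[5]=6  'cd'
  #6 SA[6]=7  'd'
  #7 SA[7]=0  'ebabbacd'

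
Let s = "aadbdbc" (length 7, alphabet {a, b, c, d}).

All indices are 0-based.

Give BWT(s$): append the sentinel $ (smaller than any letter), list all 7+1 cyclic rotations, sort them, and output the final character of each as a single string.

rank  rotation  last
    0  $aadbdbc  c
    1  aadbdbc$  $
    2  adbdbc$a  a
    3  bc$aadbd  d
    4  bdbc$aad  d
    5  c$aadbdb  b
    6  dbc$aadb  b
    7  dbdbc$aa  a

c$addbba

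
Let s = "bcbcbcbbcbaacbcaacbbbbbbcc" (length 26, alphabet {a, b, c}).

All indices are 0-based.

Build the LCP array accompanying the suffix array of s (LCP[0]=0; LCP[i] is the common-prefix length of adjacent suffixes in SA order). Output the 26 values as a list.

[0, 4, 1, 3, 0, 1, 5, 4, 3, 2, 3, 1, 2, 3, 3, 5, 2, 0, 1, 1, 2, 3, 2, 3, 4, 1]

rank | idx | suffix
   0 |  15 | aacbbbbbbcc
   1 |  10 | aacbcaacbbbbbbcc
   2 |  16 | acbbbbbbcc
   3 |  11 | acbcaacbbbbbbcc
   4 |   9 | baacbcaacbbbbbbcc
   5 |  18 | bbbbbbcc
   6 |  19 | bbbbbcc
   7 |  20 | bbbbcc
   8 |  21 | bbbcc
   9 |   6 | bbcbaacbcaacbbbbbbcc
  10 |  22 | bbcc
  11 |  13 | bcaacbbbbbbcc
  12 |   7 | bcbaacbcaacbbbbbbcc
  13 |   4 | bcbbcbaacbcaacbbbbbbcc
  14 |   2 | bcbcbbcbaacbcaacbbbbbbcc
  15 |   0 | bcbcbcbbcbaacbcaacbbbbbbcc
  16 |  23 | bcc
  17 |  25 | c
  18 |  14 | caacbbbbbbcc
  19 |   8 | cbaacbcaacbbbbbbcc
  20 |  17 | cbbbbbbcc
  21 |   5 | cbbcbaacbcaacbbbbbbcc
  22 |  12 | cbcaacbbbbbbcc
  23 |   3 | cbcbbcbaacbcaacbbbbbbcc
  24 |   1 | cbcbcbbcbaacbcaacbbbbbbcc
  25 |  24 | cc

SA = [15, 10, 16, 11, 9, 18, 19, 20, 21, 6, 22, 13, 7, 4, 2, 0, 23, 25, 14, 8, 17, 5, 12, 3, 1, 24]
i: (SA[i-1],SA[i]) lcp shared
  1: (15,10) 4 'aacb'
  2: (10,16) 1 'a'
  3: (16,11) 3 'acb'
  4: (11,9) 0 ''
  5: (9,18) 1 'b'
  6: (18,19) 5 'bbbbb'
  7: (19,20) 4 'bbbb'
  8: (20,21) 3 'bbb'
  9: (21,6) 2 'bb'
  10: (6,22) 3 'bbc'
  11: (22,13) 1 'b'
  12: (13,7) 2 'bc'
  13: (7,4) 3 'bcb'
  14: (4,2) 3 'bcb'
  15: (2,0) 5 'bcbcb'
  16: (0,23) 2 'bc'
  17: (23,25) 0 ''
  18: (25,14) 1 'c'
  19: (14,8) 1 'c'
  20: (8,17) 2 'cb'
  21: (17,5) 3 'cbb'
  22: (5,12) 2 'cb'
  23: (12,3) 3 'cbc'
  24: (3,1) 4 'cbcb'
  25: (1,24) 1 'c'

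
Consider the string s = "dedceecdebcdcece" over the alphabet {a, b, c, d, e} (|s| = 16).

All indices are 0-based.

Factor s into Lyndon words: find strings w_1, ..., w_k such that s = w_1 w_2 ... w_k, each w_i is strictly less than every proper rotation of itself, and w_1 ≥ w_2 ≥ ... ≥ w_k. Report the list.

["de", "d", "cee", "cde", "bcdcece"]

emit factor 1: 'de' (i=0, period=2)
emit factor 2: 'd' (i=2, period=1)
emit factor 3: 'cee' (i=3, period=3)
emit factor 4: 'cde' (i=6, period=3)
emit factor 5: 'bcdcece' (i=9, period=7)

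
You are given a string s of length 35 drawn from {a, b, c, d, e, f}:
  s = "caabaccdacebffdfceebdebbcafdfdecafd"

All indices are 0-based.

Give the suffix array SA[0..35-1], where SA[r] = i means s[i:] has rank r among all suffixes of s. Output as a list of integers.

[1, 2, 4, 8, 32, 25, 3, 22, 23, 19, 11, 0, 31, 24, 5, 6, 9, 16, 34, 7, 20, 29, 14, 27, 21, 18, 10, 30, 17, 15, 33, 28, 13, 26, 12]

rank | idx | suffix
   0 |   1 | aabaccdacebffdfceebdebbcafdfdecafd
   1 |   2 | abaccdacebffdfceebdebbcafdfdecafd
   2 |   4 | accdacebffdfceebdebbcafdfdecafd
   3 |   8 | acebffdfceebdebbcafdfdecafd
   4 |  32 | afd
   5 |  25 | afdfdecafd
   6 |   3 | baccdacebffdfceebdebbcafdfdecafd
   7 |  22 | bbcafdfdecafd
   8 |  23 | bcafdfdecafd
   9 |  19 | bdebbcafdfdecafd
  10 |  11 | bffdfceebdebbcafdfdecafd
  11 |   0 | caabaccdacebffdfceebdebbcafdfdecafd
  12 |  31 | cafd
  13 |  24 | cafdfdecafd
  14 |   5 | ccdacebffdfceebdebbcafdfdecafd
  15 |   6 | cdacebffdfceebdebbcafdfdecafd
  16 |   9 | cebffdfceebdebbcafdfdecafd
  17 |  16 | ceebdebbcafdfdecafd
  18 |  34 | d
  19 |   7 | dacebffdfceebdebbcafdfdecafd
  20 |  20 | debbcafdfdecafd
  21 |  29 | decafd
  22 |  14 | dfceebdebbcafdfdecafd
  23 |  27 | dfdecafd
  24 |  21 | ebbcafdfdecafd
  25 |  18 | ebdebbcafdfdecafd
  26 |  10 | ebffdfceebdebbcafdfdecafd
  27 |  30 | ecafd
  28 |  17 | eebdebbcafdfdecafd
  29 |  15 | fceebdebbcafdfdecafd
  30 |  33 | fd
  31 |  28 | fdecafd
  32 |  13 | fdfceebdebbcafdfdecafd
  33 |  26 | fdfdecafd
  34 |  12 | ffdfceebdebbcafdfdecafd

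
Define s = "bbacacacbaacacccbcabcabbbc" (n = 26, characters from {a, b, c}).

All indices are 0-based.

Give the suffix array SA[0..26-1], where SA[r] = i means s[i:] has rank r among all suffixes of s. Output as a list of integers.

sorted suffixes:
  #0 SA[0]=9  'aacacccbcabcabbbc'
  #1 SA[1]=21  'abbbc'
  #2 SA[2]=18  'abcabbbc'
  #3 SA[3]=2  'acacacbaacacccbcabcabbbc'
  #4 SA[4]=4  'acacbaacacccbcabcabbbc'
  #5 SA[5]=10  'acacccbcabcabbbc'
  #6 SA[6]=6  'acbaacacccbcabcabbbc'
  #7 SA[7]=12  'acccbcabcabbbc'
  #8 SA[8]=8  'baacacccbcabcabbbc'
  #9 SA[9]=1  'bacacacbaacacccbcabcabbbc'
  #10 SA[10]=0  'bbacacacbaacacccbcabcabbbc'
  #11 SA[11]=22  'bbbc'
  #12 SA[12]=23  'bbc'
  #13 SA[13]=24  'bc'
  #14 SA[14]=19  'bcabbbc'
  #15 SA[15]=16  'bcabcabbbc'
  #16 SA[16]=25  'c'
  #17 SA[17]=20  'cabbbc'
  #18 SA[18]=17  'cabcabbbc'
  #19 SA[19]=3  'cacacbaacacccbcabcabbbc'
  #20 SA[20]=5  'cacbaacacccbcabcabbbc'
  #21 SA[21]=11  'cacccbcabcabbbc'
  #22 SA[22]=7  'cbaacacccbcabcabbbc'
  #23 SA[23]=15  'cbcabcabbbc'
  #24 SA[24]=14  'ccbcabcabbbc'
  #25 SA[25]=13  'cccbcabcabbbc'

[9, 21, 18, 2, 4, 10, 6, 12, 8, 1, 0, 22, 23, 24, 19, 16, 25, 20, 17, 3, 5, 11, 7, 15, 14, 13]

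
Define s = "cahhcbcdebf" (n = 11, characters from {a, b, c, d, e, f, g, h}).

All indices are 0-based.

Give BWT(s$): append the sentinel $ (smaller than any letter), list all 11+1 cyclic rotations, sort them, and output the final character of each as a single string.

fcce$hbcdbha

rank  rotation      last
    0  $cahhcbcdebf  f
    1  ahhcbcdebf$c  c
    2  bcdebf$cahhc  c
    3  bf$cahhcbcde  e
    4  cahhcbcdebf$  $
    5  cbcdebf$cahh  h
    6  cdebf$cahhcb  b
    7  debf$cahhcbc  c
    8  ebf$cahhcbcd  d
    9  f$cahhcbcdeb  b
   10  hcbcdebf$cah  h
   11  hhcbcdebf$ca  a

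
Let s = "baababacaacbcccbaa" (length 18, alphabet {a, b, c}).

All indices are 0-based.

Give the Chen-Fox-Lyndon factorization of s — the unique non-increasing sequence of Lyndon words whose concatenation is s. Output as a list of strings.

emit factor 1: 'b' (i=0, period=1)
emit factor 2: 'aababacaacbcccb' (i=1, period=15)
emit factor 3: 'a' (i=16, period=1)
emit factor 4: 'a' (i=17, period=1)

["b", "aababacaacbcccb", "a", "a"]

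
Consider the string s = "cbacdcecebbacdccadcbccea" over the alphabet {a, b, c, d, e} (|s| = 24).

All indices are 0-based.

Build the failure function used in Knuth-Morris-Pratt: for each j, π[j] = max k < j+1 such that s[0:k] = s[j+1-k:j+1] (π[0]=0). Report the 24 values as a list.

π[0] = 0
j=1 s[j]='b': π[1]=0 (border '')
j=2 s[j]='a': π[2]=0 (border '')
j=3 s[j]='c': π[3]=1 (border 'c')
j=4 s[j]='d': k: 1→0; π[4]=0 (border '')
j=5 s[j]='c': π[5]=1 (border 'c')
j=6 s[j]='e': k: 1→0; π[6]=0 (border '')
j=7 s[j]='c': π[7]=1 (border 'c')
j=8 s[j]='e': k: 1→0; π[8]=0 (border '')
j=9 s[j]='b': π[9]=0 (border '')
j=10 s[j]='b': π[10]=0 (border '')
j=11 s[j]='a': π[11]=0 (border '')
j=12 s[j]='c': π[12]=1 (border 'c')
j=13 s[j]='d': k: 1→0; π[13]=0 (border '')
j=14 s[j]='c': π[14]=1 (border 'c')
j=15 s[j]='c': k: 1→0; π[15]=1 (border 'c')
j=16 s[j]='a': k: 1→0; π[16]=0 (border '')
j=17 s[j]='d': π[17]=0 (border '')
j=18 s[j]='c': π[18]=1 (border 'c')
j=19 s[j]='b': π[19]=2 (border 'cb')
j=20 s[j]='c': k: 2→0; π[20]=1 (border 'c')
j=21 s[j]='c': k: 1→0; π[21]=1 (border 'c')
j=22 s[j]='e': k: 1→0; π[22]=0 (border '')
j=23 s[j]='a': π[23]=0 (border '')

[0, 0, 0, 1, 0, 1, 0, 1, 0, 0, 0, 0, 1, 0, 1, 1, 0, 0, 1, 2, 1, 1, 0, 0]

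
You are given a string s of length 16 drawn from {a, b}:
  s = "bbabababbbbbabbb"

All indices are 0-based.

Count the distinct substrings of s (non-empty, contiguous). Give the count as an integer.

rank→(start, suffix):
  0 → (2, 'abababbbbbabbb')
  1 → (4, 'ababbbbbabbb')
  2 → (12, 'abbb')
  3 → (6, 'abbbbbabbb')
  4 → (15, 'b')
  5 → (1, 'babababbbbbabbb')
  6 → (3, 'bababbbbbabbb')
  7 → (11, 'babbb')
  8 → (5, 'babbbbbabbb')
  9 → (14, 'bb')
  10 → (0, 'bbabababbbbbabbb')
  11 → (10, 'bbabbb')
  12 → (13, 'bbb')
  13 → (9, 'bbbabbb')
  14 → (8, 'bbbbabbb')
  15 → (7, 'bbbbbabbb')

SA = [2, 4, 12, 6, 15, 1, 3, 11, 5, 14, 0, 10, 13, 9, 8, 7]
i: (SA[i-1],SA[i]) lcp shared
  1: (2,4) 4 'abab'
  2: (4,12) 2 'ab'
  3: (12,6) 4 'abbb'
  4: (6,15) 0 ''
  5: (15,1) 1 'b'
  6: (1,3) 5 'babab'
  7: (3,11) 3 'bab'
  8: (11,5) 5 'babbb'
  9: (5,14) 1 'b'
  10: (14,0) 2 'bb'
  11: (0,10) 4 'bbab'
  12: (10,13) 2 'bb'
  13: (13,9) 3 'bbb'
  14: (9,8) 3 'bbb'
  15: (8,7) 4 'bbbb'

n(n+1)/2 = 16·17/2 = 136
Σ LCP = 0 + 4 + 2 + 4 + 0 + 1 + 5 + 3 + 5 + 1 + 2 + 4 + 2 + 3 + 3 + 4 = 43
distinct = 136 − 43 = 93

93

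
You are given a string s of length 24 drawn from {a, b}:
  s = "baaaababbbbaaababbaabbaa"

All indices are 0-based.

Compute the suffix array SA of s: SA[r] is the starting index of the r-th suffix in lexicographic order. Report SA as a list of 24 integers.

[23, 22, 1, 11, 2, 12, 3, 18, 13, 4, 19, 15, 6, 21, 0, 10, 17, 14, 5, 20, 9, 16, 8, 7]

sorted suffixes:
  #0 SA[0]=23  'a'
  #1 SA[1]=22  'aa'
  #2 SA[2]=1  'aaaababbbbaaababbaabbaa'
  #3 SA[3]=11  'aaababbaabbaa'
  #4 SA[4]=2  'aaababbbbaaababbaabbaa'
  #5 SA[5]=12  'aababbaabbaa'
  #6 SA[6]=3  'aababbbbaaababbaabbaa'
  #7 SA[7]=18  'aabbaa'
  #8 SA[8]=13  'ababbaabbaa'
  #9 SA[9]=4  'ababbbbaaababbaabbaa'
  #10 SA[10]=19  'abbaa'
  #11 SA[11]=15  'abbaabbaa'
  #12 SA[12]=6  'abbbbaaababbaabbaa'
  #13 SA[13]=21  'baa'
  #14 SA[14]=0  'baaaababbbbaaababbaabbaa'
  #15 SA[15]=10  'baaababbaabbaa'
  #16 SA[16]=17  'baabbaa'
  #17 SA[17]=14  'babbaabbaa'
  #18 SA[18]=5  'babbbbaaababbaabbaa'
  #19 SA[19]=20  'bbaa'
  #20 SA[20]=9  'bbaaababbaabbaa'
  #21 SA[21]=16  'bbaabbaa'
  #22 SA[22]=8  'bbbaaababbaabbaa'
  #23 SA[23]=7  'bbbbaaababbaabbaa'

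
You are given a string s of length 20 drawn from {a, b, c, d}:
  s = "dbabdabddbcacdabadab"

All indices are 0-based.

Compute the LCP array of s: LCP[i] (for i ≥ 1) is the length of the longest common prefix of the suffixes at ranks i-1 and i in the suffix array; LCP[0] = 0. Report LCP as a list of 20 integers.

[0, 2, 2, 3, 1, 1, 0, 1, 2, 1, 1, 2, 0, 1, 0, 3, 3, 1, 2, 1]

rank→(start, suffix):
  0 → (18, 'ab')
  1 → (14, 'abadab')
  2 → (2, 'abdabddbcacdabadab')
  3 → (5, 'abddbcacdabadab')
  4 → (11, 'acdabadab')
  5 → (16, 'adab')
  6 → (19, 'b')
  7 → (1, 'babdabddbcacdabadab')
  8 → (15, 'badab')
  9 → (9, 'bcacdabadab')
  10 → (3, 'bdabddbcacdabadab')
  11 → (6, 'bddbcacdabadab')
  12 → (10, 'cacdabadab')
  13 → (12, 'cdabadab')
  14 → (17, 'dab')
  15 → (13, 'dabadab')
  16 → (4, 'dabddbcacdabadab')
  17 → (0, 'dbabdabddbcacdabadab')
  18 → (8, 'dbcacdabadab')
  19 → (7, 'ddbcacdabadab')

SA = [18, 14, 2, 5, 11, 16, 19, 1, 15, 9, 3, 6, 10, 12, 17, 13, 4, 0, 8, 7]
i: (SA[i-1],SA[i]) lcp shared
  1: (18,14) 2 'ab'
  2: (14,2) 2 'ab'
  3: (2,5) 3 'abd'
  4: (5,11) 1 'a'
  5: (11,16) 1 'a'
  6: (16,19) 0 ''
  7: (19,1) 1 'b'
  8: (1,15) 2 'ba'
  9: (15,9) 1 'b'
  10: (9,3) 1 'b'
  11: (3,6) 2 'bd'
  12: (6,10) 0 ''
  13: (10,12) 1 'c'
  14: (12,17) 0 ''
  15: (17,13) 3 'dab'
  16: (13,4) 3 'dab'
  17: (4,0) 1 'd'
  18: (0,8) 2 'db'
  19: (8,7) 1 'd'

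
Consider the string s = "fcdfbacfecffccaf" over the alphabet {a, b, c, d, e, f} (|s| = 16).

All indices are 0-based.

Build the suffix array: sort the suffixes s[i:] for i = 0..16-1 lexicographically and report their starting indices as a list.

rank | idx | suffix
   0 |   5 | acfecffccaf
   1 |  14 | af
   2 |   4 | bacfecffccaf
   3 |  13 | caf
   4 |  12 | ccaf
   5 |   1 | cdfbacfecffccaf
   6 |   6 | cfecffccaf
   7 |   9 | cffccaf
   8 |   2 | dfbacfecffccaf
   9 |   8 | ecffccaf
  10 |  15 | f
  11 |   3 | fbacfecffccaf
  12 |  11 | fccaf
  13 |   0 | fcdfbacfecffccaf
  14 |   7 | fecffccaf
  15 |  10 | ffccaf

[5, 14, 4, 13, 12, 1, 6, 9, 2, 8, 15, 3, 11, 0, 7, 10]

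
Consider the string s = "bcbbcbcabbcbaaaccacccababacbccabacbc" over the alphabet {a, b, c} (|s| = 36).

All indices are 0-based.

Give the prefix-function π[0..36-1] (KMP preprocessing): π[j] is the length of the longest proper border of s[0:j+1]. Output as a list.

[0, 0, 1, 1, 2, 3, 2, 0, 1, 1, 2, 3, 0, 0, 0, 0, 0, 0, 0, 0, 0, 0, 1, 0, 1, 0, 0, 1, 2, 0, 0, 1, 0, 0, 1, 2]

π[0] = 0
j=1 s[j]='c': π[1]=0 (border '')
j=2 s[j]='b': π[2]=1 (border 'b')
j=3 s[j]='b': k: 1→0; π[3]=1 (border 'b')
j=4 s[j]='c': π[4]=2 (border 'bc')
j=5 s[j]='b': π[5]=3 (border 'bcb')
j=6 s[j]='c': k: 3→1; π[6]=2 (border 'bc')
j=7 s[j]='a': k: 2→0; π[7]=0 (border '')
j=8 s[j]='b': π[8]=1 (border 'b')
j=9 s[j]='b': k: 1→0; π[9]=1 (border 'b')
j=10 s[j]='c': π[10]=2 (border 'bc')
j=11 s[j]='b': π[11]=3 (border 'bcb')
j=12 s[j]='a': k: 3→1→0; π[12]=0 (border '')
j=13 s[j]='a': π[13]=0 (border '')
j=14 s[j]='a': π[14]=0 (border '')
j=15 s[j]='c': π[15]=0 (border '')
j=16 s[j]='c': π[16]=0 (border '')
j=17 s[j]='a': π[17]=0 (border '')
j=18 s[j]='c': π[18]=0 (border '')
j=19 s[j]='c': π[19]=0 (border '')
j=20 s[j]='c': π[20]=0 (border '')
j=21 s[j]='a': π[21]=0 (border '')
j=22 s[j]='b': π[22]=1 (border 'b')
j=23 s[j]='a': k: 1→0; π[23]=0 (border '')
j=24 s[j]='b': π[24]=1 (border 'b')
j=25 s[j]='a': k: 1→0; π[25]=0 (border '')
j=26 s[j]='c': π[26]=0 (border '')
j=27 s[j]='b': π[27]=1 (border 'b')
j=28 s[j]='c': π[28]=2 (border 'bc')
j=29 s[j]='c': k: 2→0; π[29]=0 (border '')
j=30 s[j]='a': π[30]=0 (border '')
j=31 s[j]='b': π[31]=1 (border 'b')
j=32 s[j]='a': k: 1→0; π[32]=0 (border '')
j=33 s[j]='c': π[33]=0 (border '')
j=34 s[j]='b': π[34]=1 (border 'b')
j=35 s[j]='c': π[35]=2 (border 'bc')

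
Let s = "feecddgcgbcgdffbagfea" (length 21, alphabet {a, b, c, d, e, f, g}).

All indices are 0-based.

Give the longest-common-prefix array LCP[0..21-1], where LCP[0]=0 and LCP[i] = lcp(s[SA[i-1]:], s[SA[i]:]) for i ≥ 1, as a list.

[0, 1, 0, 1, 0, 1, 2, 0, 1, 1, 0, 1, 1, 0, 1, 2, 1, 0, 1, 1, 1]

rank→(start, suffix):
  0 → (20, 'a')
  1 → (16, 'agfea')
  2 → (15, 'bagfea')
  3 → (9, 'bcgdffbagfea')
  4 → (3, 'cddgcgbcgdffbagfea')
  5 → (7, 'cgbcgdffbagfea')
  6 → (10, 'cgdffbagfea')
  7 → (4, 'ddgcgbcgdffbagfea')
  8 → (12, 'dffbagfea')
  9 → (5, 'dgcgbcgdffbagfea')
  10 → (19, 'ea')
  11 → (2, 'ecddgcgbcgdffbagfea')
  12 → (1, 'eecddgcgbcgdffbagfea')
  13 → (14, 'fbagfea')
  14 → (18, 'fea')
  15 → (0, 'feecddgcgbcgdffbagfea')
  16 → (13, 'ffbagfea')
  17 → (8, 'gbcgdffbagfea')
  18 → (6, 'gcgbcgdffbagfea')
  19 → (11, 'gdffbagfea')
  20 → (17, 'gfea')

SA = [20, 16, 15, 9, 3, 7, 10, 4, 12, 5, 19, 2, 1, 14, 18, 0, 13, 8, 6, 11, 17]
i: (SA[i-1],SA[i]) lcp shared
  1: (20,16) 1 'a'
  2: (16,15) 0 ''
  3: (15,9) 1 'b'
  4: (9,3) 0 ''
  5: (3,7) 1 'c'
  6: (7,10) 2 'cg'
  7: (10,4) 0 ''
  8: (4,12) 1 'd'
  9: (12,5) 1 'd'
  10: (5,19) 0 ''
  11: (19,2) 1 'e'
  12: (2,1) 1 'e'
  13: (1,14) 0 ''
  14: (14,18) 1 'f'
  15: (18,0) 2 'fe'
  16: (0,13) 1 'f'
  17: (13,8) 0 ''
  18: (8,6) 1 'g'
  19: (6,11) 1 'g'
  20: (11,17) 1 'g'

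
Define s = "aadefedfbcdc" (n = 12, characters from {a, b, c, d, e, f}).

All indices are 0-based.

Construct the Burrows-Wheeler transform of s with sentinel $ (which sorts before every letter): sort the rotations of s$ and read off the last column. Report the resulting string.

rank  rotation       last
    0  $aadefedfbcdc  c
    1  aadefedfbcdc$  $
    2  adefedfbcdc$a  a
    3  bcdc$aadefedf  f
    4  c$aadefedfbcd  d
    5  cdc$aadefedfb  b
    6  dc$aadefedfbc  c
    7  defedfbcdc$aa  a
    8  dfbcdc$aadefe  e
    9  edfbcdc$aadef  f
   10  efedfbcdc$aad  d
   11  fbcdc$aadefed  d
   12  fedfbcdc$aade  e

c$afdbcaefdde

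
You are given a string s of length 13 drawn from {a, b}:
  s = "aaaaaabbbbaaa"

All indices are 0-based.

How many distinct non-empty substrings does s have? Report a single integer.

sorted suffixes:
  #0 SA[0]=12  'a'
  #1 SA[1]=11  'aa'
  #2 SA[2]=10  'aaa'
  #3 SA[3]=0  'aaaaaabbbbaaa'
  #4 SA[4]=1  'aaaaabbbbaaa'
  #5 SA[5]=2  'aaaabbbbaaa'
  #6 SA[6]=3  'aaabbbbaaa'
  #7 SA[7]=4  'aabbbbaaa'
  #8 SA[8]=5  'abbbbaaa'
  #9 SA[9]=9  'baaa'
  #10 SA[10]=8  'bbaaa'
  #11 SA[11]=7  'bbbaaa'
  #12 SA[12]=6  'bbbbaaa'

SA = [12, 11, 10, 0, 1, 2, 3, 4, 5, 9, 8, 7, 6]
[i] adj suffixes → lcp
  [1] 12/11 → 1 ('a')
  [2] 11/10 → 2 ('aa')
  [3] 10/0 → 3 ('aaa')
  [4] 0/1 → 5 ('aaaaa')
  [5] 1/2 → 4 ('aaaa')
  [6] 2/3 → 3 ('aaa')
  [7] 3/4 → 2 ('aa')
  [8] 4/5 → 1 ('a')
  [9] 5/9 → 0 ('')
  [10] 9/8 → 1 ('b')
  [11] 8/7 → 2 ('bb')
  [12] 7/6 → 3 ('bbb')

n(n+1)/2 = 13·14/2 = 91
Σ LCP = 0 + 1 + 2 + 3 + 5 + 4 + 3 + 2 + 1 + 0 + 1 + 2 + 3 = 27
distinct = 91 − 27 = 64

64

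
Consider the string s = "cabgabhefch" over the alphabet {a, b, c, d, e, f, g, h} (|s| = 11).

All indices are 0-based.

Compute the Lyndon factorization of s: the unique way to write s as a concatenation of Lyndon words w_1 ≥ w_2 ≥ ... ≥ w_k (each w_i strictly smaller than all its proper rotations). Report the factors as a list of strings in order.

emit factor 1: 'c' (i=0, period=1)
emit factor 2: 'abgabhefch' (i=1, period=10)

["c", "abgabhefch"]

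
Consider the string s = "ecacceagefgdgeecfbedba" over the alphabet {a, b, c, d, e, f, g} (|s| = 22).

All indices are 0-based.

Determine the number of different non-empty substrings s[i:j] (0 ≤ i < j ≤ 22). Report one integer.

236

rank→(start, suffix):
  0 → (21, 'a')
  1 → (2, 'acceagefgdgeecfbedba')
  2 → (6, 'agefgdgeecfbedba')
  3 → (20, 'ba')
  4 → (17, 'bedba')
  5 → (1, 'cacceagefgdgeecfbedba')
  6 → (3, 'cceagefgdgeecfbedba')
  7 → (4, 'ceagefgdgeecfbedba')
  8 → (15, 'cfbedba')
  9 → (19, 'dba')
  10 → (11, 'dgeecfbedba')
  11 → (5, 'eagefgdgeecfbedba')
  12 → (0, 'ecacceagefgdgeecfbedba')
  13 → (14, 'ecfbedba')
  14 → (18, 'edba')
  15 → (13, 'eecfbedba')
  16 → (8, 'efgdgeecfbedba')
  17 → (16, 'fbedba')
  18 → (9, 'fgdgeecfbedba')
  19 → (10, 'gdgeecfbedba')
  20 → (12, 'geecfbedba')
  21 → (7, 'gefgdgeecfbedba')

SA = [21, 2, 6, 20, 17, 1, 3, 4, 15, 19, 11, 5, 0, 14, 18, 13, 8, 16, 9, 10, 12, 7]
i: (SA[i-1],SA[i]) lcp shared
  1: (21,2) 1 'a'
  2: (2,6) 1 'a'
  3: (6,20) 0 ''
  4: (20,17) 1 'b'
  5: (17,1) 0 ''
  6: (1,3) 1 'c'
  7: (3,4) 1 'c'
  8: (4,15) 1 'c'
  9: (15,19) 0 ''
  10: (19,11) 1 'd'
  11: (11,5) 0 ''
  12: (5,0) 1 'e'
  13: (0,14) 2 'ec'
  14: (14,18) 1 'e'
  15: (18,13) 1 'e'
  16: (13,8) 1 'e'
  17: (8,16) 0 ''
  18: (16,9) 1 'f'
  19: (9,10) 0 ''
  20: (10,12) 1 'g'
  21: (12,7) 2 'ge'

n(n+1)/2 = 22·23/2 = 253
Σ LCP = 0 + 1 + 1 + 0 + 1 + 0 + 1 + 1 + 1 + 0 + 1 + 0 + 1 + 2 + 1 + 1 + 1 + 0 + 1 + 0 + 1 + 2 = 17
distinct = 253 − 17 = 236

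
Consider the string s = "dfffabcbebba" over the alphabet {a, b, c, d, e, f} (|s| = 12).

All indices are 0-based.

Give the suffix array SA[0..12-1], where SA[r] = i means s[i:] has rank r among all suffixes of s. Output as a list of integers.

rank→(start, suffix):
  0 → (11, 'a')
  1 → (4, 'abcbebba')
  2 → (10, 'ba')
  3 → (9, 'bba')
  4 → (5, 'bcbebba')
  5 → (7, 'bebba')
  6 → (6, 'cbebba')
  7 → (0, 'dfffabcbebba')
  8 → (8, 'ebba')
  9 → (3, 'fabcbebba')
  10 → (2, 'ffabcbebba')
  11 → (1, 'fffabcbebba')

[11, 4, 10, 9, 5, 7, 6, 0, 8, 3, 2, 1]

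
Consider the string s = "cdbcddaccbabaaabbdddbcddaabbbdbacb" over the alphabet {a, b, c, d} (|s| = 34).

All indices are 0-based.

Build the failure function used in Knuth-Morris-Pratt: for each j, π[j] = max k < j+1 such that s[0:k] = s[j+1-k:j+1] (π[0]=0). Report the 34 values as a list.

[0, 0, 0, 1, 2, 0, 0, 1, 1, 0, 0, 0, 0, 0, 0, 0, 0, 0, 0, 0, 0, 1, 2, 0, 0, 0, 0, 0, 0, 0, 0, 0, 1, 0]

π[0] = 0
j=1 s[j]='d': π[1]=0 (border '')
j=2 s[j]='b': π[2]=0 (border '')
j=3 s[j]='c': π[3]=1 (border 'c')
j=4 s[j]='d': π[4]=2 (border 'cd')
j=5 s[j]='d': k: 2→0; π[5]=0 (border '')
j=6 s[j]='a': π[6]=0 (border '')
j=7 s[j]='c': π[7]=1 (border 'c')
j=8 s[j]='c': k: 1→0; π[8]=1 (border 'c')
j=9 s[j]='b': k: 1→0; π[9]=0 (border '')
j=10 s[j]='a': π[10]=0 (border '')
j=11 s[j]='b': π[11]=0 (border '')
j=12 s[j]='a': π[12]=0 (border '')
j=13 s[j]='a': π[13]=0 (border '')
j=14 s[j]='a': π[14]=0 (border '')
j=15 s[j]='b': π[15]=0 (border '')
j=16 s[j]='b': π[16]=0 (border '')
j=17 s[j]='d': π[17]=0 (border '')
j=18 s[j]='d': π[18]=0 (border '')
j=19 s[j]='d': π[19]=0 (border '')
j=20 s[j]='b': π[20]=0 (border '')
j=21 s[j]='c': π[21]=1 (border 'c')
j=22 s[j]='d': π[22]=2 (border 'cd')
j=23 s[j]='d': k: 2→0; π[23]=0 (border '')
j=24 s[j]='a': π[24]=0 (border '')
j=25 s[j]='a': π[25]=0 (border '')
j=26 s[j]='b': π[26]=0 (border '')
j=27 s[j]='b': π[27]=0 (border '')
j=28 s[j]='b': π[28]=0 (border '')
j=29 s[j]='d': π[29]=0 (border '')
j=30 s[j]='b': π[30]=0 (border '')
j=31 s[j]='a': π[31]=0 (border '')
j=32 s[j]='c': π[32]=1 (border 'c')
j=33 s[j]='b': k: 1→0; π[33]=0 (border '')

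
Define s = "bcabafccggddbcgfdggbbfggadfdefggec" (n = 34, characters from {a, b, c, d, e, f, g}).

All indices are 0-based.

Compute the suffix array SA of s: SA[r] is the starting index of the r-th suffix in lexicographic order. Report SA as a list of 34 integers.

[2, 24, 4, 3, 19, 0, 12, 20, 33, 1, 6, 13, 7, 11, 10, 27, 25, 16, 32, 28, 5, 26, 15, 21, 29, 23, 18, 9, 31, 14, 22, 17, 8, 30]

rank→(start, suffix):
  0 → (2, 'abafccggddbcgfdggbbfggadfdefggec')
  1 → (24, 'adfdefggec')
  2 → (4, 'afccggddbcgfdggbbfggadfdefggec')
  3 → (3, 'bafccggddbcgfdggbbfggadfdefggec')
  4 → (19, 'bbfggadfdefggec')
  5 → (0, 'bcabafccggddbcgfdggbbfggadfdefggec')
  6 → (12, 'bcgfdggbbfggadfdefggec')
  7 → (20, 'bfggadfdefggec')
  8 → (33, 'c')
  9 → (1, 'cabafccggddbcgfdggbbfggadfdefggec')
  10 → (6, 'ccggddbcgfdggbbfggadfdefggec')
  11 → (13, 'cgfdggbbfggadfdefggec')
  12 → (7, 'cggddbcgfdggbbfggadfdefggec')
  13 → (11, 'dbcgfdggbbfggadfdefggec')
  14 → (10, 'ddbcgfdggbbfggadfdefggec')
  15 → (27, 'defggec')
  16 → (25, 'dfdefggec')
  17 → (16, 'dggbbfggadfdefggec')
  18 → (32, 'ec')
  19 → (28, 'efggec')
  20 → (5, 'fccggddbcgfdggbbfggadfdefggec')
  21 → (26, 'fdefggec')
  22 → (15, 'fdggbbfggadfdefggec')
  23 → (21, 'fggadfdefggec')
  24 → (29, 'fggec')
  25 → (23, 'gadfdefggec')
  26 → (18, 'gbbfggadfdefggec')
  27 → (9, 'gddbcgfdggbbfggadfdefggec')
  28 → (31, 'gec')
  29 → (14, 'gfdggbbfggadfdefggec')
  30 → (22, 'ggadfdefggec')
  31 → (17, 'ggbbfggadfdefggec')
  32 → (8, 'ggddbcgfdggbbfggadfdefggec')
  33 → (30, 'ggec')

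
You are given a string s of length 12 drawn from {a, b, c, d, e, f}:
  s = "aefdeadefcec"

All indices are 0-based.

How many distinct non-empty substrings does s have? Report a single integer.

69

rank | idx | suffix
   0 |   5 | adefcec
   1 |   0 | aefdeadefcec
   2 |  11 | c
   3 |   9 | cec
   4 |   3 | deadefcec
   5 |   6 | defcec
   6 |   4 | eadefcec
   7 |  10 | ec
   8 |   7 | efcec
   9 |   1 | efdeadefcec
  10 |   8 | fcec
  11 |   2 | fdeadefcec

SA = [5, 0, 11, 9, 3, 6, 4, 10, 7, 1, 8, 2]
rank  pair      lcp
   1  s[5:],s[0:]  1  'a'
   2  s[0:],s[11:]  0  ''
   3  s[11:],s[9:]  1  'c'
   4  s[9:],s[3:]  0  ''
   5  s[3:],s[6:]  2  'de'
   6  s[6:],s[4:]  0  ''
   7  s[4:],s[10:]  1  'e'
   8  s[10:],s[7:]  1  'e'
   9  s[7:],s[1:]  2  'ef'
  10  s[1:],s[8:]  0  ''
  11  s[8:],s[2:]  1  'f'

n(n+1)/2 = 12·13/2 = 78
Σ LCP = 0 + 1 + 0 + 1 + 0 + 2 + 0 + 1 + 1 + 2 + 0 + 1 = 9
distinct = 78 − 9 = 69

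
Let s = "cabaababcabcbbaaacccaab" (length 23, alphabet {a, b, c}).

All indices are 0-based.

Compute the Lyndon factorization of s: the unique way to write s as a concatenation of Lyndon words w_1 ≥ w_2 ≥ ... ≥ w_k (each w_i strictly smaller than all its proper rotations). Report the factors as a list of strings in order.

emit factor 1: 'c' (i=0, period=1)
emit factor 2: 'ab' (i=1, period=2)
emit factor 3: 'aababcabcbb' (i=3, period=11)
emit factor 4: 'aaacccaab' (i=14, period=9)

["c", "ab", "aababcabcbb", "aaacccaab"]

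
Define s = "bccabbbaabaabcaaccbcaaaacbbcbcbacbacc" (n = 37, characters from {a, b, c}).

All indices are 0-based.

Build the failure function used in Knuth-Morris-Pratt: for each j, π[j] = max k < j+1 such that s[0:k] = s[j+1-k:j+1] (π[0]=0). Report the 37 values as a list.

π[0] = 0
j=1 s[j]='c': π[1]=0 (border '')
j=2 s[j]='c': π[2]=0 (border '')
j=3 s[j]='a': π[3]=0 (border '')
j=4 s[j]='b': π[4]=1 (border 'b')
j=5 s[j]='b': k: 1→0; π[5]=1 (border 'b')
j=6 s[j]='b': k: 1→0; π[6]=1 (border 'b')
j=7 s[j]='a': k: 1→0; π[7]=0 (border '')
j=8 s[j]='a': π[8]=0 (border '')
j=9 s[j]='b': π[9]=1 (border 'b')
j=10 s[j]='a': k: 1→0; π[10]=0 (border '')
j=11 s[j]='a': π[11]=0 (border '')
j=12 s[j]='b': π[12]=1 (border 'b')
j=13 s[j]='c': π[13]=2 (border 'bc')
j=14 s[j]='a': k: 2→0; π[14]=0 (border '')
j=15 s[j]='a': π[15]=0 (border '')
j=16 s[j]='c': π[16]=0 (border '')
j=17 s[j]='c': π[17]=0 (border '')
j=18 s[j]='b': π[18]=1 (border 'b')
j=19 s[j]='c': π[19]=2 (border 'bc')
j=20 s[j]='a': k: 2→0; π[20]=0 (border '')
j=21 s[j]='a': π[21]=0 (border '')
j=22 s[j]='a': π[22]=0 (border '')
j=23 s[j]='a': π[23]=0 (border '')
j=24 s[j]='c': π[24]=0 (border '')
j=25 s[j]='b': π[25]=1 (border 'b')
j=26 s[j]='b': k: 1→0; π[26]=1 (border 'b')
j=27 s[j]='c': π[27]=2 (border 'bc')
j=28 s[j]='b': k: 2→0; π[28]=1 (border 'b')
j=29 s[j]='c': π[29]=2 (border 'bc')
j=30 s[j]='b': k: 2→0; π[30]=1 (border 'b')
j=31 s[j]='a': k: 1→0; π[31]=0 (border '')
j=32 s[j]='c': π[32]=0 (border '')
j=33 s[j]='b': π[33]=1 (border 'b')
j=34 s[j]='a': k: 1→0; π[34]=0 (border '')
j=35 s[j]='c': π[35]=0 (border '')
j=36 s[j]='c': π[36]=0 (border '')

[0, 0, 0, 0, 1, 1, 1, 0, 0, 1, 0, 0, 1, 2, 0, 0, 0, 0, 1, 2, 0, 0, 0, 0, 0, 1, 1, 2, 1, 2, 1, 0, 0, 1, 0, 0, 0]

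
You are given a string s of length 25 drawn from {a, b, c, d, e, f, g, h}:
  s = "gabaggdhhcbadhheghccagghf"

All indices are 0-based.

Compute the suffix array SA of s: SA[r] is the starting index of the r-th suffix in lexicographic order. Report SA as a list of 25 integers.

rank | idx | suffix
   0 |   1 | abaggdhhcbadhheghccagghf
   1 |  11 | adhheghccagghf
   2 |   3 | aggdhhcbadhheghccagghf
   3 |  20 | agghf
   4 |  10 | badhheghccagghf
   5 |   2 | baggdhhcbadhheghccagghf
   6 |  19 | cagghf
   7 |   9 | cbadhheghccagghf
   8 |  18 | ccagghf
   9 |   6 | dhhcbadhheghccagghf
  10 |  12 | dhheghccagghf
  11 |  15 | eghccagghf
  12 |  24 | f
  13 |   0 | gabaggdhhcbadhheghccagghf
  14 |   5 | gdhhcbadhheghccagghf
  15 |   4 | ggdhhcbadhheghccagghf
  16 |  21 | gghf
  17 |  16 | ghccagghf
  18 |  22 | ghf
  19 |   8 | hcbadhheghccagghf
  20 |  17 | hccagghf
  21 |  14 | heghccagghf
  22 |  23 | hf
  23 |   7 | hhcbadhheghccagghf
  24 |  13 | hheghccagghf

[1, 11, 3, 20, 10, 2, 19, 9, 18, 6, 12, 15, 24, 0, 5, 4, 21, 16, 22, 8, 17, 14, 23, 7, 13]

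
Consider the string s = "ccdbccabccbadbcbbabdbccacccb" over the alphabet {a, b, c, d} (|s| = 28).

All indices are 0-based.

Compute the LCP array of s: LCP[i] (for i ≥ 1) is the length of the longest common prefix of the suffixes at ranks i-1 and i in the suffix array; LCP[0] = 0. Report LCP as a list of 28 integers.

[0, 2, 1, 1, 0, 1, 2, 1, 1, 2, 4, 3, 1, 0, 2, 1, 2, 2, 1, 3, 2, 3, 2, 2, 1, 0, 3, 5]

rank→(start, suffix):
  0 → (6, 'abccbadbcbbabdbccacccb')
  1 → (17, 'abdbccacccb')
  2 → (23, 'acccb')
  3 → (11, 'adbcbbabdbccacccb')
  4 → (27, 'b')
  5 → (16, 'babdbccacccb')
  6 → (10, 'badbcbbabdbccacccb')
  7 → (15, 'bbabdbccacccb')
  8 → (13, 'bcbbabdbccacccb')
  9 → (3, 'bccabccbadbcbbabdbccacccb')
  10 → (20, 'bccacccb')
  11 → (7, 'bccbadbcbbabdbccacccb')
  12 → (18, 'bdbccacccb')
  13 → (5, 'cabccbadbcbbabdbccacccb')
  14 → (22, 'cacccb')
  15 → (26, 'cb')
  16 → (9, 'cbadbcbbabdbccacccb')
  17 → (14, 'cbbabdbccacccb')
  18 → (4, 'ccabccbadbcbbabdbccacccb')
  19 → (21, 'ccacccb')
  20 → (25, 'ccb')
  21 → (8, 'ccbadbcbbabdbccacccb')
  22 → (24, 'cccb')
  23 → (0, 'ccdbccabccbadbcbbabdbccacccb')
  24 → (1, 'cdbccabccbadbcbbabdbccacccb')
  25 → (12, 'dbcbbabdbccacccb')
  26 → (2, 'dbccabccbadbcbbabdbccacccb')
  27 → (19, 'dbccacccb')

SA = [6, 17, 23, 11, 27, 16, 10, 15, 13, 3, 20, 7, 18, 5, 22, 26, 9, 14, 4, 21, 25, 8, 24, 0, 1, 12, 2, 19]
rank  pair      lcp
   1  s[6:],s[17:]  2  'ab'
   2  s[17:],s[23:]  1  'a'
   3  s[23:],s[11:]  1  'a'
   4  s[11:],s[27:]  0  ''
   5  s[27:],s[16:]  1  'b'
   6  s[16:],s[10:]  2  'ba'
   7  s[10:],s[15:]  1  'b'
   8  s[15:],s[13:]  1  'b'
   9  s[13:],s[3:]  2  'bc'
  10  s[3:],s[20:]  4  'bcca'
  11  s[20:],s[7:]  3  'bcc'
  12  s[7:],s[18:]  1  'b'
  13  s[18:],s[5:]  0  ''
  14  s[5:],s[22:]  2  'ca'
  15  s[22:],s[26:]  1  'c'
  16  s[26:],s[9:]  2  'cb'
  17  s[9:],s[14:]  2  'cb'
  18  s[14:],s[4:]  1  'c'
  19  s[4:],s[21:]  3  'cca'
  20  s[21:],s[25:]  2  'cc'
  21  s[25:],s[8:]  3  'ccb'
  22  s[8:],s[24:]  2  'cc'
  23  s[24:],s[0:]  2  'cc'
  24  s[0:],s[1:]  1  'c'
  25  s[1:],s[12:]  0  ''
  26  s[12:],s[2:]  3  'dbc'
  27  s[2:],s[19:]  5  'dbcca'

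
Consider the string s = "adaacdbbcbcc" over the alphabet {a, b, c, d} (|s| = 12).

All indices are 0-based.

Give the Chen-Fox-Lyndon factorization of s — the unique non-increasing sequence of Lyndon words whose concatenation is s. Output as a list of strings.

emit factor 1: 'ad' (i=0, period=2)
emit factor 2: 'aacdbbcbcc' (i=2, period=10)

["ad", "aacdbbcbcc"]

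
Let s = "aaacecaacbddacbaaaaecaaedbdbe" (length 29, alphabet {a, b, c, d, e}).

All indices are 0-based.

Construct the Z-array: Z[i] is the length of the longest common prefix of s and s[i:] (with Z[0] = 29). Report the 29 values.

Z[0]=29
i=1: i≥r, start 0; Z[1]=2 grow→box=[1,3)
i=2: min(r-i=1, Z[1]=2)=1; Z[2]=1
i=3: i≥r, start 0; Z[3]=0
i=4: i≥r, start 0; Z[4]=0
i=5: i≥r, start 0; Z[5]=0
i=6: i≥r, start 0; Z[6]=2 grow→box=[6,8)
i=7: min(r-i=1, Z[1]=2)=1; Z[7]=1
i=8: i≥r, start 0; Z[8]=0
i=9: i≥r, start 0; Z[9]=0
i=10: i≥r, start 0; Z[10]=0
i=11: i≥r, start 0; Z[11]=0
i=12: i≥r, start 0; Z[12]=1 grow→box=[12,13)
i=13: i≥r, start 0; Z[13]=0
i=14: i≥r, start 0; Z[14]=0
i=15: i≥r, start 0; Z[15]=3 grow→box=[15,18)
i=16: min(r-i=2, Z[1]=2)=2; Z[16]=3 grow→box=[16,19)
i=17: min(r-i=2, Z[1]=2)=2; Z[17]=2
i=18: min(r-i=1, Z[2]=1)=1; Z[18]=1
i=19: i≥r, start 0; Z[19]=0
i=20: i≥r, start 0; Z[20]=0
i=21: i≥r, start 0; Z[21]=2 grow→box=[21,23)
i=22: min(r-i=1, Z[1]=2)=1; Z[22]=1
i=23: i≥r, start 0; Z[23]=0
i=24: i≥r, start 0; Z[24]=0
i=25: i≥r, start 0; Z[25]=0
i=26: i≥r, start 0; Z[26]=0
i=27: i≥r, start 0; Z[27]=0
i=28: i≥r, start 0; Z[28]=0

[29, 2, 1, 0, 0, 0, 2, 1, 0, 0, 0, 0, 1, 0, 0, 3, 3, 2, 1, 0, 0, 2, 1, 0, 0, 0, 0, 0, 0]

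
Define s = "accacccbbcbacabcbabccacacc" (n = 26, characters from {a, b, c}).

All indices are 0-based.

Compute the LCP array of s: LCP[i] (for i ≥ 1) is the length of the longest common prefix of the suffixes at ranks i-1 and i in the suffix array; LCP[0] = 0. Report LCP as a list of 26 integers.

sorted suffixes:
  #0 SA[0]=13  'abcbabccacacc'
  #1 SA[1]=17  'abccacacc'
  #2 SA[2]=11  'acabcbabccacacc'
  #3 SA[3]=21  'acacc'
  #4 SA[4]=23  'acc'
  #5 SA[5]=0  'accacccbbcbacabcbabccacacc'
  #6 SA[6]=3  'acccbbcbacabcbabccacacc'
  #7 SA[7]=16  'babccacacc'
  #8 SA[8]=10  'bacabcbabccacacc'
  #9 SA[9]=7  'bbcbacabcbabccacacc'
  #10 SA[10]=14  'bcbabccacacc'
  #11 SA[11]=8  'bcbacabcbabccacacc'
  #12 SA[12]=18  'bccacacc'
  #13 SA[13]=25  'c'
  #14 SA[14]=12  'cabcbabccacacc'
  #15 SA[15]=20  'cacacc'
  #16 SA[16]=22  'cacc'
  #17 SA[17]=2  'cacccbbcbacabcbabccacacc'
  #18 SA[18]=15  'cbabccacacc'
  #19 SA[19]=9  'cbacabcbabccacacc'
  #20 SA[20]=6  'cbbcbacabcbabccacacc'
  #21 SA[21]=24  'cc'
  #22 SA[22]=19  'ccacacc'
  #23 SA[23]=1  'ccacccbbcbacabcbabccacacc'
  #24 SA[24]=5  'ccbbcbacabcbabccacacc'
  #25 SA[25]=4  'cccbbcbacabcbabccacacc'

SA = [13, 17, 11, 21, 23, 0, 3, 16, 10, 7, 14, 8, 18, 25, 12, 20, 22, 2, 15, 9, 6, 24, 19, 1, 5, 4]
rank  pair      lcp
   1  s[13:],s[17:]  3  'abc'
   2  s[17:],s[11:]  1  'a'
   3  s[11:],s[21:]  3  'aca'
   4  s[21:],s[23:]  2  'ac'
   5  s[23:],s[0:]  3  'acc'
   6  s[0:],s[3:]  3  'acc'
   7  s[3:],s[16:]  0  ''
   8  s[16:],s[10:]  2  'ba'
   9  s[10:],s[7:]  1  'b'
  10  s[7:],s[14:]  1  'b'
  11  s[14:],s[8:]  4  'bcba'
  12  s[8:],s[18:]  2  'bc'
  13  s[18:],s[25:]  0  ''
  14  s[25:],s[12:]  1  'c'
  15  s[12:],s[20:]  2  'ca'
  16  s[20:],s[22:]  3  'cac'
  17  s[22:],s[2:]  4  'cacc'
  18  s[2:],s[15:]  1  'c'
  19  s[15:],s[9:]  3  'cba'
  20  s[9:],s[6:]  2  'cb'
  21  s[6:],s[24:]  1  'c'
  22  s[24:],s[19:]  2  'cc'
  23  s[19:],s[1:]  4  'ccac'
  24  s[1:],s[5:]  2  'cc'
  25  s[5:],s[4:]  2  'cc'

[0, 3, 1, 3, 2, 3, 3, 0, 2, 1, 1, 4, 2, 0, 1, 2, 3, 4, 1, 3, 2, 1, 2, 4, 2, 2]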